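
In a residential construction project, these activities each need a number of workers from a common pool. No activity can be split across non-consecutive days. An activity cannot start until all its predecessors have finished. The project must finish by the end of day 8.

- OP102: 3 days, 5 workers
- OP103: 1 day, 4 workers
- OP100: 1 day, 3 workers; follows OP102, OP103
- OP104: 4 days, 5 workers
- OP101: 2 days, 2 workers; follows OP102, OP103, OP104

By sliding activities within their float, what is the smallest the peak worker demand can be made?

10

Early-start (OP102@1, OP103@1, OP100@4, OP104@1, OP101@5) gives peak 14: d1:14  d2:10  d3:10  d4:8  d5:2  d6:2  d7:0  d8:0.
Shift OP104→2, OP101→6.
Schedule OP102@1, OP103@1, OP100@4, OP104@2, OP101@6: d1:9  d2:10  d3:10  d4:8  d5:5  d6:2  d7:2  d8:0 — peak 10.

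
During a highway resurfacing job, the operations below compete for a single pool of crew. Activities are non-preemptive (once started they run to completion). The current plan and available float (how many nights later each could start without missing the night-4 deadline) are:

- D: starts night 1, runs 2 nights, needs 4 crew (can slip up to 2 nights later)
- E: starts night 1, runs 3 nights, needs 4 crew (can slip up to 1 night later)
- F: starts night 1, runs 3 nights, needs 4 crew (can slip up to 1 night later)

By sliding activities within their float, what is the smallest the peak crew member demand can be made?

12

Schedule D@1, E@1, F@1: n1:12  n2:12  n3:8  n4:0 — peak 12.
No arrangement of the 12 feasible schedules does better.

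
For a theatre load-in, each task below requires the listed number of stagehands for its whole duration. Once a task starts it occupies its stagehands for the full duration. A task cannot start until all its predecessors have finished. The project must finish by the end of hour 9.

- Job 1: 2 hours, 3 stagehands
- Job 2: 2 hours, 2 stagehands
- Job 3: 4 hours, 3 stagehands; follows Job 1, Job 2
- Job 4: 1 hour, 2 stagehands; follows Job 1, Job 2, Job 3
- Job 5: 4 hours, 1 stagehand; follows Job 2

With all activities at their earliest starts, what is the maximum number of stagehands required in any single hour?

5

Early-start schedule: Job 1@1, Job 2@1, Job 3@3, Job 4@7, Job 5@3.
Load per hour: hour 1: 5, hour 2: 5, hour 3: 4, hour 4: 4, hour 5: 4, hour 6: 4, hour 7: 2, hour 8: 0, hour 9: 0.
Peak is 5.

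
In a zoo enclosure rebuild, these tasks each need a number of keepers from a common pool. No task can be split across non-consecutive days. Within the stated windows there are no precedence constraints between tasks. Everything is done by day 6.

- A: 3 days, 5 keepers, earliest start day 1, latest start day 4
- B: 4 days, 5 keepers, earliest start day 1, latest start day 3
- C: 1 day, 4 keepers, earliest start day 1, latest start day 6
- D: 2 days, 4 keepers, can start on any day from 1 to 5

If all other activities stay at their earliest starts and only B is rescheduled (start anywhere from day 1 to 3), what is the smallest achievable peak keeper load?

13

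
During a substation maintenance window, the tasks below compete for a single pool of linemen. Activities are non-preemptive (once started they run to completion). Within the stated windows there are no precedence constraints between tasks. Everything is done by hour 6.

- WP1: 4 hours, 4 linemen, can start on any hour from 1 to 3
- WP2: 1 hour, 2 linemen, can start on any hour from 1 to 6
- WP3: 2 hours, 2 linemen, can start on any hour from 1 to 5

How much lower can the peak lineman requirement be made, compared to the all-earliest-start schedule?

Early-start peak: h1:8  h2:6  h3:4  h4:4  h5:0  h6:0 ⇒ 8.
Leveled (WP1@1, WP2@5, WP3@5): h1:4  h2:4  h3:4  h4:4  h5:4  h6:2 ⇒ 4.
Reduction 8 − 4 = 4.

4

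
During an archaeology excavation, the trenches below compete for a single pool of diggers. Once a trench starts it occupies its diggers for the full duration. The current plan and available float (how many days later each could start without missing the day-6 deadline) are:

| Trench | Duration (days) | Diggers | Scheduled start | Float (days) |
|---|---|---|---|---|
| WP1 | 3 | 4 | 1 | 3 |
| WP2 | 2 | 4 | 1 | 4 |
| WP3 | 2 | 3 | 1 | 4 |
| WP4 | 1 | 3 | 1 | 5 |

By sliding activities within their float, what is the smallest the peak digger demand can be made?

Early-start (WP1@1, WP2@1, WP3@1, WP4@1) gives peak 14: d1:14  d2:11  d3:4  d4:0  d5:0  d6:0.
Shift WP2→4, WP4→3.
Schedule WP1@1, WP2@4, WP3@1, WP4@3: d1:7  d2:7  d3:7  d4:4  d5:4  d6:0 — peak 7.

7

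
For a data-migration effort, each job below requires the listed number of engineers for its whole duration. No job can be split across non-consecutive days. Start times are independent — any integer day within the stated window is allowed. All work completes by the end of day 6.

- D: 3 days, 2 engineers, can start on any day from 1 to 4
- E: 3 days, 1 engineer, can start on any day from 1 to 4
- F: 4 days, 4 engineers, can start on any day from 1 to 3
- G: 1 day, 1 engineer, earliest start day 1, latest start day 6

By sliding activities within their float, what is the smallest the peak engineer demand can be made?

Early-start (D@1, E@1, F@1, G@1) gives peak 8: d1:8  d2:7  d3:7  d4:4  d5:0  d6:0.
Shift E→4, G→4.
Schedule D@1, E@4, F@1, G@4: d1:6  d2:6  d3:6  d4:6  d5:1  d6:1 — peak 6.

6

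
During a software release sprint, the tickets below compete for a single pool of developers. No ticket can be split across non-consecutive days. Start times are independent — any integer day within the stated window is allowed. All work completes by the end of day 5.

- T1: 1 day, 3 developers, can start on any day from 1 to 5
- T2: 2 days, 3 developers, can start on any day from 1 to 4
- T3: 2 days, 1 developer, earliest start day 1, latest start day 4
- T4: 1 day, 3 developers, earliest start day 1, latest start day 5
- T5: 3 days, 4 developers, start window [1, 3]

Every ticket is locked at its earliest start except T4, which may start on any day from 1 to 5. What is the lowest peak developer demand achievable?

T4@1: d1:14  d2:8  d3:4  d4:0  d5:0 → peak 14
T4@2: d1:11  d2:11  d3:4  d4:0  d5:0 → peak 11
T4@3: d1:11  d2:8  d3:7  d4:0  d5:0 → peak 11
T4@4: d1:11  d2:8  d3:4  d4:3  d5:0 → peak 11
T4@5: d1:11  d2:8  d3:4  d4:0  d5:3 → peak 11
Best is T4@2, peak 11.

11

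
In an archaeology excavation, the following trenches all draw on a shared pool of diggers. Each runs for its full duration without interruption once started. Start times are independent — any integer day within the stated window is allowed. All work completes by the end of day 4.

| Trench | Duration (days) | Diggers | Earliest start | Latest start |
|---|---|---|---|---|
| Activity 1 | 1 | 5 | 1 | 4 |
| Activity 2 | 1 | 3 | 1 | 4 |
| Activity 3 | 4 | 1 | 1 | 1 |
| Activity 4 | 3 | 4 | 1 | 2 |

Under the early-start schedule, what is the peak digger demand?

Early-start schedule: Activity 1@1, Activity 2@1, Activity 3@1, Activity 4@1.
Load per day: day 1: 13, day 2: 5, day 3: 5, day 4: 1.
Peak is 13.

13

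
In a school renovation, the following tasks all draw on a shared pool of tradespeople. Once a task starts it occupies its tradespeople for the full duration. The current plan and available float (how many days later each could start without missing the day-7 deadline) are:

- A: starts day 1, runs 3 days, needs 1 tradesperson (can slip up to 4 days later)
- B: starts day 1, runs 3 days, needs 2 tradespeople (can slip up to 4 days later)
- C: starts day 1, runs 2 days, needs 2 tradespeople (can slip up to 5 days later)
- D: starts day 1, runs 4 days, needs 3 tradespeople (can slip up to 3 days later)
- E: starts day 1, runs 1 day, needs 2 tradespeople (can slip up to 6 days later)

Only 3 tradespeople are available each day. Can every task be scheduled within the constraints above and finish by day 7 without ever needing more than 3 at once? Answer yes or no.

no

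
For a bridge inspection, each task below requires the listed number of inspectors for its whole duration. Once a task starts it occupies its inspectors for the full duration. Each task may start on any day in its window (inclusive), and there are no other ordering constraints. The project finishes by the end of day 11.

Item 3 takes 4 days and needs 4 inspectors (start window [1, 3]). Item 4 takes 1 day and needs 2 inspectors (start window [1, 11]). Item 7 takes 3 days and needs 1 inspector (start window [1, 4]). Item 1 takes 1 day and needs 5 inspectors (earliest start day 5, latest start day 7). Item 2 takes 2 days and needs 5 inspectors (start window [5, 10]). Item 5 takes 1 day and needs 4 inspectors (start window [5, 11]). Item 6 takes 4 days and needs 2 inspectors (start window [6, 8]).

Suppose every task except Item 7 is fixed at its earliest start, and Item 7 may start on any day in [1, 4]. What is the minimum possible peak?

14

Item 7@1: d1:7  d2:5  d3:5  d4:4  d5:14  d6:7  d7:2  d8:2  d9:2  d10:0  d11:0 → peak 14
Item 7@2: d1:6  d2:5  d3:5  d4:5  d5:14  d6:7  d7:2  d8:2  d9:2  d10:0  d11:0 → peak 14
Item 7@3: d1:6  d2:4  d3:5  d4:5  d5:15  d6:7  d7:2  d8:2  d9:2  d10:0  d11:0 → peak 15
Item 7@4: d1:6  d2:4  d3:4  d4:5  d5:15  d6:8  d7:2  d8:2  d9:2  d10:0  d11:0 → peak 15
Best is Item 7@1, peak 14.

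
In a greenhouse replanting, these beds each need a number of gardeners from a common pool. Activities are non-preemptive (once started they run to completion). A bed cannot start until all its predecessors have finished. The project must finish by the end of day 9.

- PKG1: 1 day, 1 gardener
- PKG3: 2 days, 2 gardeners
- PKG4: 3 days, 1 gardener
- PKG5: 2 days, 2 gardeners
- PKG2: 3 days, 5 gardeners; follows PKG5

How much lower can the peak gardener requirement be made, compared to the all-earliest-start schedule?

Early-start peak: d1:6  d2:5  d3:6  d4:5  d5:5  d6:0  d7:0  d8:0  d9:0 ⇒ 6.
Leveled (PKG1@1, PKG3@1, PKG4@1, PKG5@2, PKG2@4): d1:4  d2:5  d3:3  d4:5  d5:5  d6:5  d7:0  d8:0  d9:0 ⇒ 5.
Reduction 6 − 5 = 1.

1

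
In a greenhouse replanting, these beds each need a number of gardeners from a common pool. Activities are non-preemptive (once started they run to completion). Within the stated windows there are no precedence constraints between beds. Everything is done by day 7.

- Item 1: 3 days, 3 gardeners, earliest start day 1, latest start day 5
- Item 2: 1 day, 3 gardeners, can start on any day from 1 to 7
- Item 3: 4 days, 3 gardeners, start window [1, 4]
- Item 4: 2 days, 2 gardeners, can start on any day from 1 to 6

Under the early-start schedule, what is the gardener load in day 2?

At early start, day 2 has: Item 1, Item 3, Item 4.
Demand: 3 + 3 + 2 = 8.

8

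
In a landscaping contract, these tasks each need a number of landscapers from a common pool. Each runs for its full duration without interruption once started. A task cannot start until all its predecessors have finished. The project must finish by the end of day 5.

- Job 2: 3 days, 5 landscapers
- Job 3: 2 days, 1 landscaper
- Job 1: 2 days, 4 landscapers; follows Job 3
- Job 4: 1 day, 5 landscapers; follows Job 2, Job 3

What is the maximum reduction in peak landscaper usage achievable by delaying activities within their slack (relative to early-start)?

0

Early-start peak: d1:6  d2:6  d3:9  d4:9  d5:0 ⇒ 9.
Leveled (Job 2@1, Job 3@1, Job 1@3, Job 4@4): d1:6  d2:6  d3:9  d4:9  d5:0 ⇒ 9.
Reduction 9 − 9 = 0.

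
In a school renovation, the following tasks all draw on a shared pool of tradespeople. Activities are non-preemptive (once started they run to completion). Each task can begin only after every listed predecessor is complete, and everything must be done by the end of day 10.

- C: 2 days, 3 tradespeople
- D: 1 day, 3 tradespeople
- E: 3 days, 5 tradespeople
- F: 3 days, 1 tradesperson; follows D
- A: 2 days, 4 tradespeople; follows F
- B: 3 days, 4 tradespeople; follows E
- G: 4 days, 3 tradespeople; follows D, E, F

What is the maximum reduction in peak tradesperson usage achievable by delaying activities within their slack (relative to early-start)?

4

Early-start peak: d1:11  d2:9  d3:6  d4:5  d5:11  d6:11  d7:3  d8:3  d9:0  d10:0 ⇒ 11.
Leveled (C@1, D@1, E@3, F@2, A@6, B@8, G@6): d1:6  d2:4  d3:6  d4:6  d5:5  d6:7  d7:7  d8:7  d9:7  d10:4 ⇒ 7.
Reduction 11 − 7 = 4.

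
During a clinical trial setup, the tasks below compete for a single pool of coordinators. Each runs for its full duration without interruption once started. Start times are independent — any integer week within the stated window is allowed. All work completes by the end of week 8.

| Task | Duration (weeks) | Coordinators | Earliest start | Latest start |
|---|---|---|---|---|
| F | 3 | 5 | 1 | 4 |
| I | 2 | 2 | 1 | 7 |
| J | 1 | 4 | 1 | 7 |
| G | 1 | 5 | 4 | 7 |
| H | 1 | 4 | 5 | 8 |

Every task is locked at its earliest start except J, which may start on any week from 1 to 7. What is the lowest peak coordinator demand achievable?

J@1: w1:11  w2:7  w3:5  w4:5  w5:4  w6:0  w7:0  w8:0 → peak 11
J@2: w1:7  w2:11  w3:5  w4:5  w5:4  w6:0  w7:0  w8:0 → peak 11
J@3: w1:7  w2:7  w3:9  w4:5  w5:4  w6:0  w7:0  w8:0 → peak 9
J@4: w1:7  w2:7  w3:5  w4:9  w5:4  w6:0  w7:0  w8:0 → peak 9
J@5: w1:7  w2:7  w3:5  w4:5  w5:8  w6:0  w7:0  w8:0 → peak 8
J@6: w1:7  w2:7  w3:5  w4:5  w5:4  w6:4  w7:0  w8:0 → peak 7
J@7: w1:7  w2:7  w3:5  w4:5  w5:4  w6:0  w7:4  w8:0 → peak 7
Best is J@6, peak 7.

7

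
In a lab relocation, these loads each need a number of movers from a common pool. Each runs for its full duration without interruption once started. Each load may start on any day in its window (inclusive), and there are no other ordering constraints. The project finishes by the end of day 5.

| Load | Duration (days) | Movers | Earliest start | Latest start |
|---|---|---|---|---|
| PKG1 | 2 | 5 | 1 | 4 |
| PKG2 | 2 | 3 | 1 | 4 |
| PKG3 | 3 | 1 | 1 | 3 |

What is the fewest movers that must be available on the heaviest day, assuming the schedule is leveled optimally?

5

Early-start (PKG1@1, PKG2@1, PKG3@1) gives peak 9: d1:9  d2:9  d3:1  d4:0  d5:0.
Shift PKG2→3, PKG3→3.
Schedule PKG1@1, PKG2@3, PKG3@3: d1:5  d2:5  d3:4  d4:4  d5:1 — peak 5.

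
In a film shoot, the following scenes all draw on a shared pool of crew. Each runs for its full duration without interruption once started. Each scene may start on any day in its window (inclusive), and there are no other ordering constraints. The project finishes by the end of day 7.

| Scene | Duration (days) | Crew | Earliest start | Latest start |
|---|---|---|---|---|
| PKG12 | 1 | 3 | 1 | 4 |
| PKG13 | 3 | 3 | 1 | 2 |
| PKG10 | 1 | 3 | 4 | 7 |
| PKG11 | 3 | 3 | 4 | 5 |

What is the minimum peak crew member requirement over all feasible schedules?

6

Schedule PKG12@1, PKG13@1, PKG10@4, PKG11@4: d1:6  d2:3  d3:3  d4:6  d5:3  d6:3  d7:0 — peak 6.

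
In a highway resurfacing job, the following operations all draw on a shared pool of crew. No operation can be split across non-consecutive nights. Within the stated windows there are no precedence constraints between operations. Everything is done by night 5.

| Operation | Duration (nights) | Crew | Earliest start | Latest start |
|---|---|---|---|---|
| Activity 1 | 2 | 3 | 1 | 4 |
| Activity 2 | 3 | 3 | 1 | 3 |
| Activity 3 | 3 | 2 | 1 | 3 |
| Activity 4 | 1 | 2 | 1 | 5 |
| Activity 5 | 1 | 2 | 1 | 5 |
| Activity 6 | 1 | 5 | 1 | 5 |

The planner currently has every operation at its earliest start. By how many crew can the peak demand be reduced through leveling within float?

10

Early-start peak: n1:17  n2:8  n3:5  n4:0  n5:0 ⇒ 17.
Leveled (Activity 1@1, Activity 2@1, Activity 3@3, Activity 4@3, Activity 5@4, Activity 6@5): n1:6  n2:6  n3:7  n4:4  n5:7 ⇒ 7.
Reduction 17 − 7 = 10.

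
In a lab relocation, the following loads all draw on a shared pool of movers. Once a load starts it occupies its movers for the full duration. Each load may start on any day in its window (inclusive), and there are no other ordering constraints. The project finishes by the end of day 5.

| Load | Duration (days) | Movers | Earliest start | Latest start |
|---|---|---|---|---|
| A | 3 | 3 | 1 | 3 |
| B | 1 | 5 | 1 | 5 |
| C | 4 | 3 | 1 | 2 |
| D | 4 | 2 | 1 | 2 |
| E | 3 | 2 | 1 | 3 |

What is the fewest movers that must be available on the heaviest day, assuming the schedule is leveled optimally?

Early-start (A@1, B@1, C@1, D@1, E@1) gives peak 15: d1:15  d2:10  d3:10  d4:5  d5:0.
Shift C→2, E→2.
Schedule A@1, B@1, C@2, D@1, E@2: d1:10  d2:10  d3:10  d4:7  d5:3 — peak 10.

10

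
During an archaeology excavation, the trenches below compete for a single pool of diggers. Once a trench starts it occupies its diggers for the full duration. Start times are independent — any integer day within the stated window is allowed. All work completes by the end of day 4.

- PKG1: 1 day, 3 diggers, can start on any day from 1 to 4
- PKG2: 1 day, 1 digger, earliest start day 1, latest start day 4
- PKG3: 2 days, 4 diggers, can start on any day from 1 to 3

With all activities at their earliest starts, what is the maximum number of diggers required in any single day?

8

Early-start schedule: PKG1@1, PKG2@1, PKG3@1.
Load per day: day 1: 8, day 2: 4, day 3: 0, day 4: 0.
Peak is 8.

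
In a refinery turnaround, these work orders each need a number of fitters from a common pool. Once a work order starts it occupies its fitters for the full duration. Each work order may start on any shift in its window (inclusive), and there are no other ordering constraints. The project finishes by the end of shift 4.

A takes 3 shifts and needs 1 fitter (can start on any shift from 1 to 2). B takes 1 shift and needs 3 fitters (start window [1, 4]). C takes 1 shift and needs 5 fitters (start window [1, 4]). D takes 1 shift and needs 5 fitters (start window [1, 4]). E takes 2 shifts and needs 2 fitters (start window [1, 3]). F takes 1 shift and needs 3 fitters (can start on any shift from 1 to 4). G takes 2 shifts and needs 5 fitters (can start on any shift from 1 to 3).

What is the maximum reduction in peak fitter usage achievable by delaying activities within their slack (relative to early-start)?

Early-start peak: s1:24  s2:8  s3:1  s4:0 ⇒ 24.
Leveled (A@1, B@1, C@1, D@2, E@2, F@4, G@3): s1:9  s2:8  s3:8  s4:8 ⇒ 9.
Reduction 24 − 9 = 15.

15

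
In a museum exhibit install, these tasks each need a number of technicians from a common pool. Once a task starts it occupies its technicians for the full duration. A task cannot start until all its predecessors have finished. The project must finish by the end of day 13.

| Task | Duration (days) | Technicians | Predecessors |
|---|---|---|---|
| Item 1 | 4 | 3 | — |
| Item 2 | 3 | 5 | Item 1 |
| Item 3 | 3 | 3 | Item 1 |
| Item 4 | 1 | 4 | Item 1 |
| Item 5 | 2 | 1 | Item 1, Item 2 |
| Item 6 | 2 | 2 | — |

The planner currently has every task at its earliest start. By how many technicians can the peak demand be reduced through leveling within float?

Early-start peak: d1:5  d2:5  d3:3  d4:3  d5:12  d6:8  d7:8  d8:1  d9:1  d10:0  d11:0  d12:0  d13:0 ⇒ 12.
Leveled (Item 1@1, Item 2@5, Item 3@8, Item 4@11, Item 5@8, Item 6@1): d1:5  d2:5  d3:3  d4:3  d5:5  d6:5  d7:5  d8:4  d9:4  d10:3  d11:4  d12:0  d13:0 ⇒ 5.
Reduction 12 − 5 = 7.

7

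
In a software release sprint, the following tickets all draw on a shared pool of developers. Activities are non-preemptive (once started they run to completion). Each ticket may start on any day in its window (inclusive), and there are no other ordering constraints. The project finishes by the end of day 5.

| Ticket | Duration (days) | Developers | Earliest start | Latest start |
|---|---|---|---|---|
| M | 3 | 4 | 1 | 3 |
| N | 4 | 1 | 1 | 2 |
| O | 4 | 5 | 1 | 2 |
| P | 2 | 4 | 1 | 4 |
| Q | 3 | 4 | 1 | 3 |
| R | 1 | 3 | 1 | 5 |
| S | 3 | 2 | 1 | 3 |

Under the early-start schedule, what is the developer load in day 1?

At early start, day 1 has: M, N, O, P, Q, R, S.
Demand: 4 + 1 + 5 + 4 + 4 + 3 + 2 = 23.

23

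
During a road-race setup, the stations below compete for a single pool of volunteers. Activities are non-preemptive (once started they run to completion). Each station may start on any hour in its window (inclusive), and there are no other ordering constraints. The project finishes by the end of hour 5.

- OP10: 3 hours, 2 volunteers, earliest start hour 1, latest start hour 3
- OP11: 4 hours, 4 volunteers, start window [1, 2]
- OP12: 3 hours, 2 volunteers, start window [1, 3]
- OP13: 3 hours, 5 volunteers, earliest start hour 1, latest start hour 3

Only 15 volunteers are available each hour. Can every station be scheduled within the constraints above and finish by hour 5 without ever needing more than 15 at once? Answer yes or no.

Schedule OP10@1, OP11@1, OP12@1, OP13@1: h1:13  h2:13  h3:13  h4:4  h5:0 — peak 13 ≤ 15.

yes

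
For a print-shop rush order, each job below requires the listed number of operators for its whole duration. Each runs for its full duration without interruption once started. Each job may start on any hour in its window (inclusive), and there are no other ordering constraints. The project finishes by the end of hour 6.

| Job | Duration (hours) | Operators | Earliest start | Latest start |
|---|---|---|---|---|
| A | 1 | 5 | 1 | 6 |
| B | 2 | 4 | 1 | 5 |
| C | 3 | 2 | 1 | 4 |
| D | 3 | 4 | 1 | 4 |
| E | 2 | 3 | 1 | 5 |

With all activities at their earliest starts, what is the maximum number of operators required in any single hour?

18

Early-start schedule: A@1, B@1, C@1, D@1, E@1.
Load per hour: hour 1: 18, hour 2: 13, hour 3: 6, hour 4: 0, hour 5: 0, hour 6: 0.
Peak is 18.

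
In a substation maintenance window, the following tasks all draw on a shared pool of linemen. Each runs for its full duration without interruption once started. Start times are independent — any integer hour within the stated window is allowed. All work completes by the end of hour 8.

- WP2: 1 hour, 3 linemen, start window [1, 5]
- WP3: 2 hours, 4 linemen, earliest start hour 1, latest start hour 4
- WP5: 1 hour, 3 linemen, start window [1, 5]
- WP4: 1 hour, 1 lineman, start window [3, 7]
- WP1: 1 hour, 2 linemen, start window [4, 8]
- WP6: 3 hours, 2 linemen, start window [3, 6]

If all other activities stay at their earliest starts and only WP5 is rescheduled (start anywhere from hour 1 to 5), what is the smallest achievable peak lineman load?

WP5@1: h1:10  h2:4  h3:3  h4:4  h5:2  h6:0  h7:0  h8:0 → peak 10
WP5@2: h1:7  h2:7  h3:3  h4:4  h5:2  h6:0  h7:0  h8:0 → peak 7
WP5@3: h1:7  h2:4  h3:6  h4:4  h5:2  h6:0  h7:0  h8:0 → peak 7
WP5@4: h1:7  h2:4  h3:3  h4:7  h5:2  h6:0  h7:0  h8:0 → peak 7
WP5@5: h1:7  h2:4  h3:3  h4:4  h5:5  h6:0  h7:0  h8:0 → peak 7
Best is WP5@2, peak 7.

7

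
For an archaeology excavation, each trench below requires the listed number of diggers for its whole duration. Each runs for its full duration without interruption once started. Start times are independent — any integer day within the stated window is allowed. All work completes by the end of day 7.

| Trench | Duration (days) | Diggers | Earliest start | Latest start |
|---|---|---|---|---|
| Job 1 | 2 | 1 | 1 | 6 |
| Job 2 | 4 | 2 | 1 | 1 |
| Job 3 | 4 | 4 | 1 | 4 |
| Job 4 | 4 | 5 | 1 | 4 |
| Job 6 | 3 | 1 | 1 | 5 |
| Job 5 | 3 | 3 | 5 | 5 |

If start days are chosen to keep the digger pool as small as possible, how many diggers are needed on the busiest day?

11

Early-start (Job 1@1, Job 2@1, Job 3@1, Job 4@1, Job 6@1, Job 5@5) gives peak 13: d1:13  d2:13  d3:12  d4:11  d5:3  d6:3  d7:3.
Shift Job 4→3, Job 6→5.
Schedule Job 1@1, Job 2@1, Job 3@1, Job 4@3, Job 6@5, Job 5@5: d1:7  d2:7  d3:11  d4:11  d5:9  d6:9  d7:4 — peak 11.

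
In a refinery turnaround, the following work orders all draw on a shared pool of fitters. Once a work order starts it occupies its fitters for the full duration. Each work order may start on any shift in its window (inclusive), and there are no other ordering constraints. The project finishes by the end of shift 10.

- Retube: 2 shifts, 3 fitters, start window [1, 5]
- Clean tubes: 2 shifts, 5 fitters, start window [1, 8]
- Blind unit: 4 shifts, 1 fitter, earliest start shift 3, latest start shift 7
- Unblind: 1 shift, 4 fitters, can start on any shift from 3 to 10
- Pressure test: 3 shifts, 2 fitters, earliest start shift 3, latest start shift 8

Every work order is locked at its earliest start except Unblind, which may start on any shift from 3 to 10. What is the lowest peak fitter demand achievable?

Unblind@3: s1:8  s2:8  s3:7  s4:3  s5:3  s6:1  s7:0  s8:0  s9:0  s10:0 → peak 8
Unblind@4: s1:8  s2:8  s3:3  s4:7  s5:3  s6:1  s7:0  s8:0  s9:0  s10:0 → peak 8
Unblind@5: s1:8  s2:8  s3:3  s4:3  s5:7  s6:1  s7:0  s8:0  s9:0  s10:0 → peak 8
Unblind@6: s1:8  s2:8  s3:3  s4:3  s5:3  s6:5  s7:0  s8:0  s9:0  s10:0 → peak 8
Unblind@7: s1:8  s2:8  s3:3  s4:3  s5:3  s6:1  s7:4  s8:0  s9:0  s10:0 → peak 8
Unblind@8: s1:8  s2:8  s3:3  s4:3  s5:3  s6:1  s7:0  s8:4  s9:0  s10:0 → peak 8
Unblind@9: s1:8  s2:8  s3:3  s4:3  s5:3  s6:1  s7:0  s8:0  s9:4  s10:0 → peak 8
Unblind@10: s1:8  s2:8  s3:3  s4:3  s5:3  s6:1  s7:0  s8:0  s9:0  s10:4 → peak 8
Best is Unblind@3, peak 8.

8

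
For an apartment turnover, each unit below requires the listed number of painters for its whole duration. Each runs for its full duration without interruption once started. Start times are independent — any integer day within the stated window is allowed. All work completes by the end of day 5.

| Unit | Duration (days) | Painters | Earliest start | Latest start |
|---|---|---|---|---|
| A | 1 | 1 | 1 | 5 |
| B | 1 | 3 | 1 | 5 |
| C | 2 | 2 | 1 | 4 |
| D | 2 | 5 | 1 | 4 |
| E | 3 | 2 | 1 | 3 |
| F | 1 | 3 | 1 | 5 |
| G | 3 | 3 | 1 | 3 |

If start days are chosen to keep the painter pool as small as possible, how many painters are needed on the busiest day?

Early-start (A@1, B@1, C@1, D@1, E@1, F@1, G@1) gives peak 19: d1:19  d2:12  d3:5  d4:0  d5:0.
Shift D→4, F→2, G→3.
Schedule A@1, B@1, C@1, D@4, E@1, F@2, G@3: d1:8  d2:7  d3:5  d4:8  d5:8 — peak 8.
Total painter-days = 36 over 5 days ⇒ peak ≥ ⌈36/5⌉ = 8, so 8 is optimal.

8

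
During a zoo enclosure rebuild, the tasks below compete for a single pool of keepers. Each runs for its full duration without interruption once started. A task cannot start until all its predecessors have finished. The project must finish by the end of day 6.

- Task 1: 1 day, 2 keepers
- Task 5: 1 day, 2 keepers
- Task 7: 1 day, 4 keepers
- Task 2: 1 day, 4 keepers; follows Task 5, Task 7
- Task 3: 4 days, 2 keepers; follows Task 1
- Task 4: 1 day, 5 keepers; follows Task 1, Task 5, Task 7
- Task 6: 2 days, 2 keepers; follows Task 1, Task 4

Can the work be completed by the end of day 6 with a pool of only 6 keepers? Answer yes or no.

no

The minimum achievable peak is 7; 6 < 7, so no feasible schedule stays within the cap.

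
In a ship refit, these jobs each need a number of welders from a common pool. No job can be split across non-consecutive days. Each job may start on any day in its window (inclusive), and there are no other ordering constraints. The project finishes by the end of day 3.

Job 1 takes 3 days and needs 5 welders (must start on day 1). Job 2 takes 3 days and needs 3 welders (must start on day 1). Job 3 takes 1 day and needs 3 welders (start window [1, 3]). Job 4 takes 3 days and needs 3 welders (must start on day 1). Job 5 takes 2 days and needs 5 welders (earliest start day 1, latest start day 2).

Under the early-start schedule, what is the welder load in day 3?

11

At early start, day 3 has: Job 1, Job 2, Job 4.
Demand: 5 + 3 + 3 = 11.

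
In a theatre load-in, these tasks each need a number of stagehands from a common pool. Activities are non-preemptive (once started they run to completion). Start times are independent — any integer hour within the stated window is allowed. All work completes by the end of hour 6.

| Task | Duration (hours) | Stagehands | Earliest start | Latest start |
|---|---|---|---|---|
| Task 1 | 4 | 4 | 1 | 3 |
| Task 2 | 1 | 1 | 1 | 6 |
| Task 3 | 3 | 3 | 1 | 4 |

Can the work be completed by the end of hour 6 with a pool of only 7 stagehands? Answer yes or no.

Schedule Task 1@1, Task 2@1, Task 3@2: h1:5  h2:7  h3:7  h4:7  h5:0  h6:0 — peak 7 ≤ 7.

yes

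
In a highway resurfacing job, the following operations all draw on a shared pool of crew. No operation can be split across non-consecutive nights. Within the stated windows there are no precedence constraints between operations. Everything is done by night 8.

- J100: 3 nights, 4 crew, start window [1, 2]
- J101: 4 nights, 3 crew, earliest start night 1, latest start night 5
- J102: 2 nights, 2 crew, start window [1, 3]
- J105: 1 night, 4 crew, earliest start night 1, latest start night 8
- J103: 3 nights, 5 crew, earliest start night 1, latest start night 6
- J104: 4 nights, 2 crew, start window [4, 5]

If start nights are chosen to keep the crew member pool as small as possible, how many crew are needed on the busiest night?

9

Early-start (J100@1, J101@1, J102@1, J105@1, J103@1, J104@4) gives peak 18: n1:18  n2:14  n3:12  n4:5  n5:2  n6:2  n7:2  n8:0.
Shift J105→4, J103→5.
Schedule J100@1, J101@1, J102@1, J105@4, J103@5, J104@4: n1:9  n2:9  n3:7  n4:9  n5:7  n6:7  n7:7  n8:0 — peak 9.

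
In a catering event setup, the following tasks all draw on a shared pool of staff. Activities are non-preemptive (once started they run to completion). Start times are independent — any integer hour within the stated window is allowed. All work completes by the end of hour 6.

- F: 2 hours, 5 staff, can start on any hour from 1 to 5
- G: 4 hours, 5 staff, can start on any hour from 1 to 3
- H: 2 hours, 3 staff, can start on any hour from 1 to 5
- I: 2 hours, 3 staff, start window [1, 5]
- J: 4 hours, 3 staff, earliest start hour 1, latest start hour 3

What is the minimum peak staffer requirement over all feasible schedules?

Early-start (F@1, G@1, H@1, I@1, J@1) gives peak 19: h1:19  h2:19  h3:8  h4:8  h5:0  h6:0.
Shift H→5, I→5, J→3.
Schedule F@1, G@1, H@5, I@5, J@3: h1:10  h2:10  h3:8  h4:8  h5:9  h6:9 — peak 10.

10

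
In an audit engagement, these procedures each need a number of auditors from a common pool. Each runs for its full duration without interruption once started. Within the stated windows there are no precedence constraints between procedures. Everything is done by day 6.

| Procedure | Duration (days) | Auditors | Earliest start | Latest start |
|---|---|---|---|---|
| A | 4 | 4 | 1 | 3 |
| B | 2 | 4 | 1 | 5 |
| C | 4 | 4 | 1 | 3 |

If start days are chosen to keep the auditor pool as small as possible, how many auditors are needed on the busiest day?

Early-start (A@1, B@1, C@1) gives peak 12: d1:12  d2:12  d3:8  d4:8  d5:0  d6:0.
Shift C→3.
Schedule A@1, B@1, C@3: d1:8  d2:8  d3:8  d4:8  d5:4  d6:4 — peak 8.

8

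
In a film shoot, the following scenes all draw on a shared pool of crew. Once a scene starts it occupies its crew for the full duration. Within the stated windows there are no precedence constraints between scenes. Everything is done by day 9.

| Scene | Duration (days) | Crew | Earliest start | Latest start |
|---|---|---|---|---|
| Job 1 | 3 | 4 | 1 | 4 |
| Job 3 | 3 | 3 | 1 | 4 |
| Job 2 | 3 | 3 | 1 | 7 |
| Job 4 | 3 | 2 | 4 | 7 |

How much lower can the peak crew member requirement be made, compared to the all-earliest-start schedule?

5

Early-start peak: d1:10  d2:10  d3:10  d4:2  d5:2  d6:2  d7:0  d8:0  d9:0 ⇒ 10.
Leveled (Job 1@1, Job 3@4, Job 2@7, Job 4@4): d1:4  d2:4  d3:4  d4:5  d5:5  d6:5  d7:3  d8:3  d9:3 ⇒ 5.
Reduction 10 − 5 = 5.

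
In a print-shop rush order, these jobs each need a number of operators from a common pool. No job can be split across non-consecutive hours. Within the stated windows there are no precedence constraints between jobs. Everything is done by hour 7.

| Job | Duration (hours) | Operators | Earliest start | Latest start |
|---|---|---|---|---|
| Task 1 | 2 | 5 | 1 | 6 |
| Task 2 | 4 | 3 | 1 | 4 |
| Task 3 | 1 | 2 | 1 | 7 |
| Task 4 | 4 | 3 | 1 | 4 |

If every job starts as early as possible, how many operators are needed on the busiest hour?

Early-start schedule: Task 1@1, Task 2@1, Task 3@1, Task 4@1.
Load per hour: hour 1: 13, hour 2: 11, hour 3: 6, hour 4: 6, hour 5: 0, hour 6: 0, hour 7: 0.
Peak is 13.

13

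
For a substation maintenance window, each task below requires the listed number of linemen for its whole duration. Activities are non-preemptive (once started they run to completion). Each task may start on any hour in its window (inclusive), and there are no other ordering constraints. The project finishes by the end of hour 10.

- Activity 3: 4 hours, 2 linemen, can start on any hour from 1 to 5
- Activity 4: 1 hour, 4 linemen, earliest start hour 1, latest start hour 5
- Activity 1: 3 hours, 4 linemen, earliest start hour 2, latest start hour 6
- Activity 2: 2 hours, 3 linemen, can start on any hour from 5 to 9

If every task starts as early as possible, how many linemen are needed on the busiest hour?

Early-start schedule: Activity 3@1, Activity 4@1, Activity 1@2, Activity 2@5.
Load per hour: hour 1: 6, hour 2: 6, hour 3: 6, hour 4: 6, hour 5: 3, hour 6: 3, hour 7: 0, hour 8: 0, hour 9: 0, hour 10: 0.
Peak is 6.

6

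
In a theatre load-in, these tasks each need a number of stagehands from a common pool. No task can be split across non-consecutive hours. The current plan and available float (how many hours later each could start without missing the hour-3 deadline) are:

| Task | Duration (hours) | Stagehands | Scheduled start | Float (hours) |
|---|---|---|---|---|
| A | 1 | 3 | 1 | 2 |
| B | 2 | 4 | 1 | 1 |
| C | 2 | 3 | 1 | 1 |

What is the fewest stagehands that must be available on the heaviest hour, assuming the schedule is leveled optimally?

7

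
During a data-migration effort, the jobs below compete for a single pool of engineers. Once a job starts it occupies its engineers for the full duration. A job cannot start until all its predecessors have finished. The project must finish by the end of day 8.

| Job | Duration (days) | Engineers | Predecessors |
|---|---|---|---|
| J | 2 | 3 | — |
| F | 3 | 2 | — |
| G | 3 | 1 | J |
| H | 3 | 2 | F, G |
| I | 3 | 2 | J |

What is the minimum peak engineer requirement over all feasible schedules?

4

Early-start (J@1, F@1, G@3, H@6, I@3) gives peak 5: d1:5  d2:5  d3:5  d4:3  d5:3  d6:2  d7:2  d8:2.
Shift F→3, I→6.
Schedule J@1, F@3, G@3, H@6, I@6: d1:3  d2:3  d3:3  d4:3  d5:3  d6:4  d7:4  d8:4 — peak 4.
Total engineer-days = 27 over 8 days ⇒ peak ≥ ⌈27/8⌉ = 4, so 4 is optimal.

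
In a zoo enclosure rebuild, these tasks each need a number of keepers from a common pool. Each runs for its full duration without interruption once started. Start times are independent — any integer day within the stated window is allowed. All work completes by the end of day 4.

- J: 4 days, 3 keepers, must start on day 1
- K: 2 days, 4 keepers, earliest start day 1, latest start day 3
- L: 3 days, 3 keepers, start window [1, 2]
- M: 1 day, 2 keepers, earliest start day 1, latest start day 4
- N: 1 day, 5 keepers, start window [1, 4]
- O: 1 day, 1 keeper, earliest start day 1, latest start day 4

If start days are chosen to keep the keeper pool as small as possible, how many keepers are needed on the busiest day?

10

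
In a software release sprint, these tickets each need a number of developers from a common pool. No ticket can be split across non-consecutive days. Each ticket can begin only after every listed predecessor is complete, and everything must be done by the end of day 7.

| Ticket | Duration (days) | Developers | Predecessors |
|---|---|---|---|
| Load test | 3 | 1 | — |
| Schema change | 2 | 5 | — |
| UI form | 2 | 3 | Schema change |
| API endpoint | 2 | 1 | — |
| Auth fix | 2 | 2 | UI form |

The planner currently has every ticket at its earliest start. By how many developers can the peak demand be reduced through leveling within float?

2

Early-start peak: d1:7  d2:7  d3:4  d4:3  d5:2  d6:2  d7:0 ⇒ 7.
Leveled (Load test@3, Schema change@1, UI form@3, API endpoint@3, Auth fix@5): d1:5  d2:5  d3:5  d4:5  d5:3  d6:2  d7:0 ⇒ 5.
Reduction 7 − 5 = 2.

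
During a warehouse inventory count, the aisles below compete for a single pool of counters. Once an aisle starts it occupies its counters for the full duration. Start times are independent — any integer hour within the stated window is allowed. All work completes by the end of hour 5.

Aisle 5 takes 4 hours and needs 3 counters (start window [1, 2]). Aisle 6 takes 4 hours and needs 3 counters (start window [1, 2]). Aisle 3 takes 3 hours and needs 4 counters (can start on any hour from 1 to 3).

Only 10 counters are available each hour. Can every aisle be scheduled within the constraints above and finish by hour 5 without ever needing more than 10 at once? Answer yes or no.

yes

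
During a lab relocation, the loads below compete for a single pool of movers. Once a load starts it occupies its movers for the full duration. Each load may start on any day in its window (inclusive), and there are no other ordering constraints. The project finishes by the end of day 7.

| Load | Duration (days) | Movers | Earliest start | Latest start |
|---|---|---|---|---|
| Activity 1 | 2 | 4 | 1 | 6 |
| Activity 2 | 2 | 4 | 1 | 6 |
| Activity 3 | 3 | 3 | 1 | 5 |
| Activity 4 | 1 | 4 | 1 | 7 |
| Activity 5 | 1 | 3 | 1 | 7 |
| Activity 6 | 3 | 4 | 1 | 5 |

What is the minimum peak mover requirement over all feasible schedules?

Early-start (Activity 1@1, Activity 2@1, Activity 3@1, Activity 4@1, Activity 5@1, Activity 6@1) gives peak 22: d1:22  d2:15  d3:7  d4:0  d5:0  d6:0  d7:0.
Shift Activity 3→3, Activity 4→3, Activity 5→4, Activity 6→5.
Schedule Activity 1@1, Activity 2@1, Activity 3@3, Activity 4@3, Activity 5@4, Activity 6@5: d1:8  d2:8  d3:7  d4:6  d5:7  d6:4  d7:4 — peak 8.

8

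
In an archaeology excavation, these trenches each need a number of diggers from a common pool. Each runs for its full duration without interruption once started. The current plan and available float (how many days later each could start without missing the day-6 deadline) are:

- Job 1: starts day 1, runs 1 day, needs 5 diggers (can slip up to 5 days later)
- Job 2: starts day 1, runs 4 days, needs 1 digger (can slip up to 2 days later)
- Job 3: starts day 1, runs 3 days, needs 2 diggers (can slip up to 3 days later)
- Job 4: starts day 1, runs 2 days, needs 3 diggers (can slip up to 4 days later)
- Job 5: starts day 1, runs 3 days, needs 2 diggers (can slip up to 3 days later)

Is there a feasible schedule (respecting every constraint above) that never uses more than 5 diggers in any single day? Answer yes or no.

Schedule Job 1@1, Job 2@2, Job 3@2, Job 4@5, Job 5@2: d1:5  d2:5  d3:5  d4:5  d5:4  d6:3 — peak 5 ≤ 5.

yes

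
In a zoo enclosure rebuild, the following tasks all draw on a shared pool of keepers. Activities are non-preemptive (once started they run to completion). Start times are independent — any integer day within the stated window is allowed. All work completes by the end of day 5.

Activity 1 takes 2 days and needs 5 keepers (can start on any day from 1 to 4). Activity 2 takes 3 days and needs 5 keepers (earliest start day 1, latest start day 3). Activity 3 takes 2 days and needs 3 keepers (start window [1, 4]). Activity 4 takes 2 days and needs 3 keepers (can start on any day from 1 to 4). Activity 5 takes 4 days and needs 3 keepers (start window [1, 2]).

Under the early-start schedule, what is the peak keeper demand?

Early-start schedule: Activity 1@1, Activity 2@1, Activity 3@1, Activity 4@1, Activity 5@1.
Load per day: day 1: 19, day 2: 19, day 3: 8, day 4: 3, day 5: 0.
Peak is 19.

19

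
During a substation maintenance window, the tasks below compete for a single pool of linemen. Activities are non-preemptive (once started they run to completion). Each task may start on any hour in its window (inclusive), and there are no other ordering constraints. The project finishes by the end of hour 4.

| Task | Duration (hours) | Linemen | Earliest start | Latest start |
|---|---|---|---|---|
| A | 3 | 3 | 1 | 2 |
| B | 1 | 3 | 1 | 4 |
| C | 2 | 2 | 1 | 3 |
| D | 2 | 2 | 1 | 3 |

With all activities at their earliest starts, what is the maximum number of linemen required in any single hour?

10

Early-start schedule: A@1, B@1, C@1, D@1.
Load per hour: hour 1: 10, hour 2: 7, hour 3: 3, hour 4: 0.
Peak is 10.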